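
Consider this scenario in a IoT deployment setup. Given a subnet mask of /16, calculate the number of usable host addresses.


Given: subnet mask /16
Host bits = 32 - 16 = 16
Total addresses = 2^16 = 65536
Usable hosts = 65536 - 2 (network + broadcast) = 65534

65534


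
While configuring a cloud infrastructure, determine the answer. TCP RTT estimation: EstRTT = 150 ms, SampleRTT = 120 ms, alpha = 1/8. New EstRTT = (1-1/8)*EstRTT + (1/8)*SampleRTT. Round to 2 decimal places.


Given: EstRTT = 150 ms, SampleRTT = 120 ms, alpha = 1/8
New EstRTT = (1 - alpha) * EstRTT + alpha * SampleRTT
(7/8) * 150 = 131.25
(1/8) * 120 = 15
New EstRTT = 131.25 + 15 = 146.25 ms -> 146.25 ms (2 dp)

146.25


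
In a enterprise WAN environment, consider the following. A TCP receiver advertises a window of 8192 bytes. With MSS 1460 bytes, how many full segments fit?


Given: RWND = 8192 bytes, MSS = 1460 bytes
Full segments = floor(RWND / MSS)
Full segments = floor(8192 / 1460)
Full segments = floor(5.611) = 5

5


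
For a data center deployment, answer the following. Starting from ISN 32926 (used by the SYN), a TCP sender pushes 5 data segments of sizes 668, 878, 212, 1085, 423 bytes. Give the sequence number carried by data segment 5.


The SYN occupies sequence number ISN = 32926, so the first data byte is ISN + 1 = 32927.
SEQ of data segment i = (ISN + 1) + sum of payload sizes of segments 1..i-1.
Segment 1: SEQ = 32927, payload = 668 bytes
Segment 2: SEQ = 33595, payload = 878 bytes
Segment 3: SEQ = 34473, payload = 212 bytes
Segment 4: SEQ = 34685, payload = 1085 bytes
Segment 5: SEQ = 35770, payload = 423 bytes
SEQ of segment 5 = 32927 + 668 + 878 + 212 + 1085 = 35770

35770


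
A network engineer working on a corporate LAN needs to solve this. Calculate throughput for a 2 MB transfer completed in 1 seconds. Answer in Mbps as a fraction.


Given: file = 2 MB, time = 1 s
File in Mb = 2 * 8 = 16 Mb
Throughput = 16 / 1 Mbps
Throughput = 16 Mbps

16


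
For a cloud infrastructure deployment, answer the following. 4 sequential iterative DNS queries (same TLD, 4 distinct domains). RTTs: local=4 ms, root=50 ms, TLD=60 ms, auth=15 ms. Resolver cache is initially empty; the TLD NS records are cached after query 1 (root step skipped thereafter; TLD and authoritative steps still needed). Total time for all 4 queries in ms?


Lookup 1 (cold cache): local + root + TLD + auth = 4 + 50 + 60 + 15 = 129 ms
Lookups 2..4 (TLD NS cached -> skip root; new domain -> still ask TLD and auth): local + TLD + auth = 4 + 60 + 15 = 79 ms each
Remaining 3 lookups: 3 * 79 = 237 ms
Total = 129 + 237 = 366 ms

366


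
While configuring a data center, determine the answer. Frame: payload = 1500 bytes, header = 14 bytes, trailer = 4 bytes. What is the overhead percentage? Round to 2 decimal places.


Given: payload = 1500 B, header = 14 B, trailer = 4 B
Overhead bytes = header + trailer = 14 + 4 = 18
Total frame = payload + overhead = 1500 + 18 = 1518
Overhead % = 18 / 1518 * 100 = 1.1858% -> 1.19% (2 dp)

1.19


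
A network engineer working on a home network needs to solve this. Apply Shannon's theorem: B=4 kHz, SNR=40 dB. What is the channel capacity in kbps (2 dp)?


Given: B = 4 kHz, SNR = 40 dB
SNR linear = 10^(40/10) = 10000
1 + SNR = 10001
log2(10001) = 13.2878566418
C = 4 * 1000 * 13.2878566418 = 53151.4266 bps
C = 53.151427 kbps -> 53.15 kbps (2 dp)

53.15


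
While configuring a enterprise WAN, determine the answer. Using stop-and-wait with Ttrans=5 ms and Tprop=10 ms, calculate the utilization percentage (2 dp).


Given: Ttrans = 5 ms, Tprop = 10 ms
RTT = 2 * Tprop = 2 * 10 = 20 ms
U = Ttrans / (Ttrans + RTT)
U = 5 / (5 + 20)
U = 5 / 25 = 0.2
U% = 20.00%

20.00


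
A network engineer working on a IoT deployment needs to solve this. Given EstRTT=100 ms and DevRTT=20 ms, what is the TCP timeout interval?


Given: EstRTT = 100 ms, DevRTT = 20 ms
Timeout = EstRTT + 4 * DevRTT
4 * DevRTT = 4 * 20 = 80
Timeout = 100 + 80 = 180 ms

180


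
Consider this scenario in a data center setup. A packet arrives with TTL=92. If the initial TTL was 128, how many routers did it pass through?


Given: initial TTL = 128, received TTL = 92
Hops = initial TTL - received TTL
Hops = 128 - 92 = 36

36


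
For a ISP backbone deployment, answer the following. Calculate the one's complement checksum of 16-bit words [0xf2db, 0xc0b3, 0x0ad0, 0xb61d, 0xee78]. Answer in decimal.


Given words: [0xf2db, 0xc0b3, 0x0ad0, 0xb61d, 0xee78]
Step 1: Sum all words
Raw sum = 62171 + 49331 + 2768 + 46621 + 61048 = 221939
Step 2: Fold carry: (25331 + 3) = 25334
One's complement = ~25334 & 0xFFFF = 40201

40201


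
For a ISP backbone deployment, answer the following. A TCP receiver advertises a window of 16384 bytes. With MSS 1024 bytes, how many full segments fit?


Given: RWND = 16384 bytes, MSS = 1024 bytes
Full segments = floor(RWND / MSS)
Full segments = floor(16384 / 1024)
Full segments = floor(16.0) = 16

16


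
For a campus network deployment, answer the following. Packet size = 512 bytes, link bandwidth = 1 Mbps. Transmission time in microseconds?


Given: packet = 512 bytes, bandwidth = 1 Mbps
Packet in bits = 512 * 8 = 4096 bits
Bandwidth = 1 * 10^6 = 1000000 bps
Time = 4096 / 1000000 seconds
Time in us = 4096 * 10^6 / 1000000 = 4096

4096


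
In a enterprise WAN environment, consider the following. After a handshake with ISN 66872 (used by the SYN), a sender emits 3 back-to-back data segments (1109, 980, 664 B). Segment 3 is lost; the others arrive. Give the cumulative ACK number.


SYN uses sequence number 66872; first data byte = ISN + 1 = 66873.
Segment 1: SEQ = 66873, len = 1109 B, covers [66873, 67981]
Segment 2: SEQ = 67982, len = 980 B, covers [67982, 68961]
Segment 3: SEQ = 68962, len = 664 B, covers [68962, 69625] [LOST]
In-order data received: bytes [66873, 68961] (segments 1..2).
Segment 3 missing -> gap begins at byte 68962.
Cumulative ACK = next expected in-order byte = 66873 + 1109 + 980 = 68962

68962


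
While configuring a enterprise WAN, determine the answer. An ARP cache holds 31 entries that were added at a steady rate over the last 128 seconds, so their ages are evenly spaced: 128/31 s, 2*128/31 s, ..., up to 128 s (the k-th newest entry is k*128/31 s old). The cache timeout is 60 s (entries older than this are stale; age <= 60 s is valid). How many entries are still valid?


Ages are k * 128/31 s for k = 1..31 (spacing = 4.1290 s).
Entry k is valid iff k * 128/31 <= 60 iff k <= 31 * 60 / 128 = 14.5312
n_valid = floor(14.5312) = 14
(n_stale = 31 - 14 = 17)

14


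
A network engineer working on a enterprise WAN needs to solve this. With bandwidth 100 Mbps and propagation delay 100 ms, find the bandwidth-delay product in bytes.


Given: bandwidth = 100 Mbps, delay = 100 ms
BDP in bits = 100 * 10^6 * 100 / 1000
BDP in bits = 10000000
BDP in bytes = 10000000 / 8 = 1250000

1250000


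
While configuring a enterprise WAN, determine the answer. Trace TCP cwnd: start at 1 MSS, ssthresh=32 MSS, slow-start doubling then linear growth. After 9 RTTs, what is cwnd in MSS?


RTT 0: cwnd = 1 MSS (initial)
RTT 1: cwnd = 2 MSS (slow start, doubled)
RTT 2: cwnd = 4 MSS (slow start, doubled)
RTT 3: cwnd = 8 MSS (slow start, doubled)
RTT 4: cwnd = 16 MSS (slow start, doubled)
RTT 5: cwnd = 32 MSS (slow start, doubled)
RTT 6: cwnd = 33 MSS (congestion avoidance, +1)
RTT 7: cwnd = 34 MSS (congestion avoidance, +1)
RTT 8: cwnd = 35 MSS (congestion avoidance, +1)
RTT 9: cwnd = 36 MSS (congestion avoidance, +1)

36


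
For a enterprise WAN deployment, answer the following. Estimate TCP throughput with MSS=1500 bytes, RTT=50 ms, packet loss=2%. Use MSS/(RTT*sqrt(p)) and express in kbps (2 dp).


Given: MSS = 1500 bytes, RTT = 50 ms, loss = 2%
RTT in seconds = 50 / 1000 = 0.05
Loss rate = 2% = 0.02
sqrt(loss) = sqrt(0.02) = 0.141421356237
Throughput (bytes/s) = 1500 / (0.05 * 0.141421356237) = 212132.0344
Throughput (kbps) = 212132.0344 * 8 / 1000 = 1697.056275 -> 1697.06 kbps (2 dp)

1697.06


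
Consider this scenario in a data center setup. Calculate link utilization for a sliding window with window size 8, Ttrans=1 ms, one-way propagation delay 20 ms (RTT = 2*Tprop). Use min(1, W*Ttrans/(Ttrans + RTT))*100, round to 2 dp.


Given: W = 8, Ttrans = 1 ms, RTT = 40 ms (= 2 * Tprop, Tprop = 20 ms)
Cycle time = Ttrans + RTT = 1 + 40 = 41 ms (first packet sent until its ACK returns)
W * Ttrans = 8 * 1 = 8 ms of sending per cycle
W * Ttrans / (Ttrans + RTT) = 8 / 41 = 0.195122
U = min(1, 0.195122) = 0.195122
U% = 19.51%

19.51


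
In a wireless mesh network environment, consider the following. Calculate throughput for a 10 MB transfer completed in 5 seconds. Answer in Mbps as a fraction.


Given: file = 10 MB, time = 5 s
File in Mb = 10 * 8 = 80 Mb
Throughput = 80 / 5 Mbps
Throughput = 16 Mbps

16


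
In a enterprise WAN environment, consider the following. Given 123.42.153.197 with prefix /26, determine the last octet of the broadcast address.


Given: IP = 123.42.153.197, prefix = /26
Host bits = 32 - 26 = 6
Network last octet = 197 AND mask = 192
Host part size = 2^6 - 1 = 63
Broadcast last octet = 192 OR 63 = 255

255


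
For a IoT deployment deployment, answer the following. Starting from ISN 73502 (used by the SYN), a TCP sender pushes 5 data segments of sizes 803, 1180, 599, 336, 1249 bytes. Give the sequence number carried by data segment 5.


The SYN occupies sequence number ISN = 73502, so the first data byte is ISN + 1 = 73503.
SEQ of data segment i = (ISN + 1) + sum of payload sizes of segments 1..i-1.
Segment 1: SEQ = 73503, payload = 803 bytes
Segment 2: SEQ = 74306, payload = 1180 bytes
Segment 3: SEQ = 75486, payload = 599 bytes
Segment 4: SEQ = 76085, payload = 336 bytes
Segment 5: SEQ = 76421, payload = 1249 bytes
SEQ of segment 5 = 73503 + 803 + 1180 + 599 + 336 = 76421

76421


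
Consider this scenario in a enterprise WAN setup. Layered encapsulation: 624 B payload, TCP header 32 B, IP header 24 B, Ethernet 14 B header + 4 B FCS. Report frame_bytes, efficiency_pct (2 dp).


TCP segment = 624 + 32 = 656 B
IP packet = 656 + 24 = 680 B
Ethernet frame = 680 + 14 + 4 = 698 B
Efficiency = app / frame = 624 / 698 = 0.893983 = 89.3983% -> 89.40% (2 dp)

698, 89.40


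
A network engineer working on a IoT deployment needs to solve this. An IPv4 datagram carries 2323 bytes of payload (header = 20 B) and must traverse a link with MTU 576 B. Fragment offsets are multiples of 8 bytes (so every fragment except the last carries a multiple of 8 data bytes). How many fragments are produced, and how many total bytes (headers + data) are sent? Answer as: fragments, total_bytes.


Max data per non-final fragment = floor((MTU - header)/8)*8 = floor((576 - 20)/8)*8 = floor(556/8)*8 = 552 B
Final fragment needs no 8-byte alignment: it can carry up to MTU - header = 556 B
Non-final fragments needed = ceil((payload - 556) / 552) = ceil(1767/552) = ceil(3.2011) = 4
Number of fragments = 4 + 1 = 5
Fragment sizes (data): 4 * 552 B + 115 B (last, 115 <= 556 OK)
Total bytes sent = payload + n_frags * header = 2323 + 5*20 = 2323 + 100 = 2423 B

5, 2423


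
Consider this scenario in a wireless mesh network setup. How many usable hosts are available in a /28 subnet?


Given: subnet mask /28
Host bits = 32 - 28 = 4
Total addresses = 2^4 = 16
Usable hosts = 16 - 2 (network + broadcast) = 14

14


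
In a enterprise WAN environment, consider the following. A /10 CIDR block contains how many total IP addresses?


Given: CIDR prefix /10
Host bits = 32 - 10 = 22
Total addresses = 2^22 = 4194304

4194304


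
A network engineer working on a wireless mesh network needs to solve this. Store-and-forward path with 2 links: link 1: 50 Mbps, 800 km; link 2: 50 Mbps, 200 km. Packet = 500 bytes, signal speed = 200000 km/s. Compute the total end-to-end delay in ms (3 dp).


Packet = 500 bytes = 4000 bits. Store-and-forward: sum (t_trans + t_prop) per link.
Link 1: t_trans = 4000/(50*10^6) s = 0.0800 ms; t_prop = 800/200000 s = 4.0000 ms; subtotal = 4.0800 ms
Link 2: t_trans = 4000/(50*10^6) s = 0.0800 ms; t_prop = 200/200000 s = 1.0000 ms; subtotal = 1.0800 ms
End-to-end = 4.0800 + 1.0800 = 5.1600 ms -> 5.160 ms (3 dp)

5.160


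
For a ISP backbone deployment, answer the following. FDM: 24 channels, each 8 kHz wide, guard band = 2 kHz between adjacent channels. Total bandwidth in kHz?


Given: 24 channels, 8 kHz each, guard = 2 kHz
Channel bandwidth = 24 * 8 = 192 kHz
Guard bands = 23 gaps * 2 kHz = 46 kHz
Total = 192 + 46 = 238 kHz

238


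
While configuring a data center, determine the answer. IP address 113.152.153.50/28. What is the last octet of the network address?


Given: IP = 113.152.153.50, prefix = /28
Subnet mask = 255.255.255.240
Last octet of IP: 50
Last octet of mask: 240
Network last octet = 50 AND 240 = 48

48


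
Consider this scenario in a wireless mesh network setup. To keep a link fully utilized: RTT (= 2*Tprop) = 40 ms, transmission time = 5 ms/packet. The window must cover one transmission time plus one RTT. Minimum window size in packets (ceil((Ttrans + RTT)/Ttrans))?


Given: Ttrans = 5 ms, RTT = 40 ms (= 2 * Tprop, Tprop = 20 ms)
Time until first ACK returns = Ttrans + RTT = 5 + 40 = 45 ms
Need W * Ttrans >= Ttrans + RTT  ->  W >= (Ttrans + RTT) / Ttrans
(Ttrans + RTT) / Ttrans = 45 / 5 = 9
W_min = ceil(9) = 9

9


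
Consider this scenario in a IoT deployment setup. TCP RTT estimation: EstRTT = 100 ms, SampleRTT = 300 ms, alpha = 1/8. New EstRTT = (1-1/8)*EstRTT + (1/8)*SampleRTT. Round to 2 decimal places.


Given: EstRTT = 100 ms, SampleRTT = 300 ms, alpha = 1/8
New EstRTT = (1 - alpha) * EstRTT + alpha * SampleRTT
(7/8) * 100 = 87.5
(1/8) * 300 = 37.5
New EstRTT = 87.5 + 37.5 = 125 ms -> 125.00 ms (2 dp)

125.00


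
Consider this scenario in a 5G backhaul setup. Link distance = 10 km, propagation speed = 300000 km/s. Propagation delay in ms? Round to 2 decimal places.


Given: distance = 10 km, speed = 300000 km/s
Delay = distance / speed = 10 / 300000 seconds
Delay in ms = 10 * 1000 / 300000
Delay = 0.0333 ms
Rounded to 2 dp = 0.03 ms

0.03


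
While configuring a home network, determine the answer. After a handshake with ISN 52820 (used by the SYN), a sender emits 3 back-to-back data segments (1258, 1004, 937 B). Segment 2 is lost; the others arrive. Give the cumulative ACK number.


SYN uses sequence number 52820; first data byte = ISN + 1 = 52821.
Segment 1: SEQ = 52821, len = 1258 B, covers [52821, 54078]
Segment 2: SEQ = 54079, len = 1004 B, covers [54079, 55082] [LOST]
Segment 3: SEQ = 55083, len = 937 B, covers [55083, 56019]
In-order data received: bytes [52821, 54078] (segments 1..1).
Segment 2 missing -> gap begins at byte 54079; later segments buffered out of order.
Cumulative ACK = next expected in-order byte = 52821 + 1258 = 54079

54079


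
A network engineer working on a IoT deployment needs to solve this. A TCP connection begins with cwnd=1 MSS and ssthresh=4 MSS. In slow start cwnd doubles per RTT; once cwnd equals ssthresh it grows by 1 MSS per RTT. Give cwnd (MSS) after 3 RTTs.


RTT 0: cwnd = 1 MSS (initial)
RTT 1: cwnd = 2 MSS (slow start, doubled)
RTT 2: cwnd = 4 MSS (slow start, doubled)
RTT 3: cwnd = 5 MSS (congestion avoidance, +1)

5


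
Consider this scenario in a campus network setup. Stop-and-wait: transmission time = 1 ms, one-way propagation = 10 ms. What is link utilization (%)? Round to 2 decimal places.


Given: Ttrans = 1 ms, Tprop = 10 ms
RTT = 2 * Tprop = 2 * 10 = 20 ms
U = Ttrans / (Ttrans + RTT)
U = 1 / (1 + 20)
U = 1 / 21 = 0.047619
U% = 4.76%

4.76


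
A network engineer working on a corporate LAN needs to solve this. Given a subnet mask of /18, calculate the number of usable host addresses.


Given: subnet mask /18
Host bits = 32 - 18 = 14
Total addresses = 2^14 = 16384
Usable hosts = 16384 - 2 (network + broadcast) = 16382

16382


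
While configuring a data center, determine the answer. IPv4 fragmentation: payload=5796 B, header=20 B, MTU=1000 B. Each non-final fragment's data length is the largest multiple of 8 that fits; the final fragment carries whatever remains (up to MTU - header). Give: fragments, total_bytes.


Max data per non-final fragment = floor((MTU - header)/8)*8 = floor((1000 - 20)/8)*8 = floor(980/8)*8 = 976 B
Final fragment needs no 8-byte alignment: it can carry up to MTU - header = 980 B
Non-final fragments needed = ceil((payload - 980) / 976) = ceil(4816/976) = ceil(4.9344) = 5
Number of fragments = 5 + 1 = 6
Fragment sizes (data): 5 * 976 B + 916 B (last, 916 <= 980 OK)
Total bytes sent = payload + n_frags * header = 5796 + 6*20 = 5796 + 120 = 5916 B

6, 5916


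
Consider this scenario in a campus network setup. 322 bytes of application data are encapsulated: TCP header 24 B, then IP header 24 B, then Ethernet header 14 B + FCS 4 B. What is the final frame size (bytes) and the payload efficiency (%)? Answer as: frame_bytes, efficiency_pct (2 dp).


TCP segment = 322 + 24 = 346 B
IP packet = 346 + 24 = 370 B
Ethernet frame = 370 + 14 + 4 = 388 B
Efficiency = app / frame = 322 / 388 = 0.829897 = 82.9897% -> 82.99% (2 dp)

388, 82.99


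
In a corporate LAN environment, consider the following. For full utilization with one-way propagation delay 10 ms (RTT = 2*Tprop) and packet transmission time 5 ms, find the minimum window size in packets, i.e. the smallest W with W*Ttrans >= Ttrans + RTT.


Given: Ttrans = 5 ms, RTT = 20 ms (= 2 * Tprop, Tprop = 10 ms)
Time until first ACK returns = Ttrans + RTT = 5 + 20 = 25 ms
Need W * Ttrans >= Ttrans + RTT  ->  W >= (Ttrans + RTT) / Ttrans
(Ttrans + RTT) / Ttrans = 25 / 5 = 5
W_min = ceil(5) = 5

5


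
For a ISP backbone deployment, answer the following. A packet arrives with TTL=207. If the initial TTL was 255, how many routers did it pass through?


Given: initial TTL = 255, received TTL = 207
Hops = initial TTL - received TTL
Hops = 255 - 207 = 48

48


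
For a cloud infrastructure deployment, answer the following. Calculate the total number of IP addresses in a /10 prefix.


Given: CIDR prefix /10
Host bits = 32 - 10 = 22
Total addresses = 2^22 = 4194304

4194304


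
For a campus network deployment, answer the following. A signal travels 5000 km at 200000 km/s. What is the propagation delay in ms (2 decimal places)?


Given: distance = 5000 km, speed = 200000 km/s
Delay = distance / speed = 5000 / 200000 seconds
Delay in ms = 5000 * 1000 / 200000
Delay = 25.0000 ms
Rounded to 2 dp = 25.00 ms

25.00


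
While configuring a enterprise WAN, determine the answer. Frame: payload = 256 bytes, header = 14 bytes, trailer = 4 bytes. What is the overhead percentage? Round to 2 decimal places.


Given: payload = 256 B, header = 14 B, trailer = 4 B
Overhead bytes = header + trailer = 14 + 4 = 18
Total frame = payload + overhead = 256 + 18 = 274
Overhead % = 18 / 274 * 100 = 6.5693% -> 6.57% (2 dp)

6.57


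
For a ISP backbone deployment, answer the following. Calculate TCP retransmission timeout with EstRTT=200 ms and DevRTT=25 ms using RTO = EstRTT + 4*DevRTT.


Given: EstRTT = 200 ms, DevRTT = 25 ms
Timeout = EstRTT + 4 * DevRTT
4 * DevRTT = 4 * 25 = 100
Timeout = 200 + 100 = 300 ms

300


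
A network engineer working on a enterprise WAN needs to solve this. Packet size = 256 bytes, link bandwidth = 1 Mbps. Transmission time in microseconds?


Given: packet = 256 bytes, bandwidth = 1 Mbps
Packet in bits = 256 * 8 = 2048 bits
Bandwidth = 1 * 10^6 = 1000000 bps
Time = 2048 / 1000000 seconds
Time in us = 2048 * 10^6 / 1000000 = 2048

2048


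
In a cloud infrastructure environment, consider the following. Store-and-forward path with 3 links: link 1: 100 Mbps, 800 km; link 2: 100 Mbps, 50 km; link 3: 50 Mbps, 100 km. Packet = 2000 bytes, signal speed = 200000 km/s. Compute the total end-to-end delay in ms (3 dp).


Packet = 2000 bytes = 16000 bits. Store-and-forward: sum (t_trans + t_prop) per link.
Link 1: t_trans = 16000/(100*10^6) s = 0.1600 ms; t_prop = 800/200000 s = 4.0000 ms; subtotal = 4.1600 ms
Link 2: t_trans = 16000/(100*10^6) s = 0.1600 ms; t_prop = 50/200000 s = 0.2500 ms; subtotal = 0.4100 ms
Link 3: t_trans = 16000/(50*10^6) s = 0.3200 ms; t_prop = 100/200000 s = 0.5000 ms; subtotal = 0.8200 ms
End-to-end = 4.1600 + 0.4100 + 0.8200 = 5.3900 ms -> 5.390 ms (3 dp)

5.390


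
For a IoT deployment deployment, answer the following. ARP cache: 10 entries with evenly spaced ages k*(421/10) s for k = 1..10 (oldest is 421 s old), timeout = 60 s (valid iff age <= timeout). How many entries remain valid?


Ages are k * 421/10 s for k = 1..10 (spacing = 42.1000 s).
Entry k is valid iff k * 421/10 <= 60 iff k <= 10 * 60 / 421 = 1.4252
n_valid = floor(1.4252) = 1
(n_stale = 10 - 1 = 9)

1


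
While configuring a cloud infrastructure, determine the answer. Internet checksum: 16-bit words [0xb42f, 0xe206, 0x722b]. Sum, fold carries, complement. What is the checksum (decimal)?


Given words: [0xb42f, 0xe206, 0x722b]
Step 1: Sum all words
Raw sum = 46127 + 57862 + 29227 = 133216
Step 2: Fold carry: (2144 + 2) = 2146
One's complement = ~2146 & 0xFFFF = 63389

63389


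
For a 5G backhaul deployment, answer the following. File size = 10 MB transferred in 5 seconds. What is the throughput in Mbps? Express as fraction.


Given: file = 10 MB, time = 5 s
File in Mb = 10 * 8 = 80 Mb
Throughput = 80 / 5 Mbps
Throughput = 16 Mbps

16


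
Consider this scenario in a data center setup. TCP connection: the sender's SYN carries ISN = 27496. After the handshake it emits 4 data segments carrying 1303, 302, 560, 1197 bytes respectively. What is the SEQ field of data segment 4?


The SYN occupies sequence number ISN = 27496, so the first data byte is ISN + 1 = 27497.
SEQ of data segment i = (ISN + 1) + sum of payload sizes of segments 1..i-1.
Segment 1: SEQ = 27497, payload = 1303 bytes
Segment 2: SEQ = 28800, payload = 302 bytes
Segment 3: SEQ = 29102, payload = 560 bytes
Segment 4: SEQ = 29662, payload = 1197 bytes
SEQ of segment 4 = 27497 + 1303 + 302 + 560 = 29662

29662


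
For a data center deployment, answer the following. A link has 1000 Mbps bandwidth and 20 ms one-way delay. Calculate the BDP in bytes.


Given: bandwidth = 1000 Mbps, delay = 20 ms
BDP in bits = 1000 * 10^6 * 20 / 1000
BDP in bits = 20000000
BDP in bytes = 20000000 / 8 = 2500000

2500000


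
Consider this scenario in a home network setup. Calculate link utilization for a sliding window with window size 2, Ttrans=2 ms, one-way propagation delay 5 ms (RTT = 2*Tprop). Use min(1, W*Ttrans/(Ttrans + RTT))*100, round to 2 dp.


Given: W = 2, Ttrans = 2 ms, RTT = 10 ms (= 2 * Tprop, Tprop = 5 ms)
Cycle time = Ttrans + RTT = 2 + 10 = 12 ms (first packet sent until its ACK returns)
W * Ttrans = 2 * 2 = 4 ms of sending per cycle
W * Ttrans / (Ttrans + RTT) = 4 / 12 = 0.333333
U = min(1, 0.333333) = 0.333333
U% = 33.33%

33.33


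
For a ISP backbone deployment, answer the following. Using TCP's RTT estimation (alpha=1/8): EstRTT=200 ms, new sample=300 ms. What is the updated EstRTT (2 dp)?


Given: EstRTT = 200 ms, SampleRTT = 300 ms, alpha = 1/8
New EstRTT = (1 - alpha) * EstRTT + alpha * SampleRTT
(7/8) * 200 = 175
(1/8) * 300 = 37.5
New EstRTT = 175 + 37.5 = 212.5 ms -> 212.50 ms (2 dp)

212.50


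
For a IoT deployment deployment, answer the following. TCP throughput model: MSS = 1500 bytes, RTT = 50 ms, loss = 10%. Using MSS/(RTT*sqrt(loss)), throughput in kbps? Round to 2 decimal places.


Given: MSS = 1500 bytes, RTT = 50 ms, loss = 10%
RTT in seconds = 50 / 1000 = 0.05
Loss rate = 10% = 0.1
sqrt(loss) = sqrt(0.1) = 0.316227766017
Throughput (bytes/s) = 1500 / (0.05 * 0.316227766017) = 94868.3298
Throughput (kbps) = 94868.3298 * 8 / 1000 = 758.946638 -> 758.95 kbps (2 dp)

758.95


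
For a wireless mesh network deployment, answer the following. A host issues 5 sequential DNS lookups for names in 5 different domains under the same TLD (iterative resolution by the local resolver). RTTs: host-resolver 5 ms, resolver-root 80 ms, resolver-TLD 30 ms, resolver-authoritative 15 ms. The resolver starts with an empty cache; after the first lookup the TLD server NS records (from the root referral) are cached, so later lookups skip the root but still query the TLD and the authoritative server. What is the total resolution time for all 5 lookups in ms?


Lookup 1 (cold cache): local + root + TLD + auth = 5 + 80 + 30 + 15 = 130 ms
Lookups 2..5 (TLD NS cached -> skip root; new domain -> still ask TLD and auth): local + TLD + auth = 5 + 30 + 15 = 50 ms each
Remaining 4 lookups: 4 * 50 = 200 ms
Total = 130 + 200 = 330 ms

330


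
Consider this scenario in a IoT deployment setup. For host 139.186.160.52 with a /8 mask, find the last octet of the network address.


Given: IP = 139.186.160.52, prefix = /8
Subnet mask = 255.0.0.0
Last octet of IP: 52
Last octet of mask: 0
Network last octet = 52 AND 0 = 0

0


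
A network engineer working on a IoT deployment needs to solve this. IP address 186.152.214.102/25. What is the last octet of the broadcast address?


Given: IP = 186.152.214.102, prefix = /25
Host bits = 32 - 25 = 7
Network last octet = 102 AND mask = 0
Host part size = 2^7 - 1 = 127
Broadcast last octet = 0 OR 127 = 127

127


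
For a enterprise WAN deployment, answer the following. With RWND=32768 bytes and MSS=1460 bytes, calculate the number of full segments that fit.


Given: RWND = 32768 bytes, MSS = 1460 bytes
Full segments = floor(RWND / MSS)
Full segments = floor(32768 / 1460)
Full segments = floor(22.4438) = 22

22


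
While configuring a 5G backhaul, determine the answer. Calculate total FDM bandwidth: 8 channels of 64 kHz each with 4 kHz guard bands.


Given: 8 channels, 64 kHz each, guard = 4 kHz
Channel bandwidth = 8 * 64 = 512 kHz
Guard bands = 7 gaps * 4 kHz = 28 kHz
Total = 512 + 28 = 540 kHz

540


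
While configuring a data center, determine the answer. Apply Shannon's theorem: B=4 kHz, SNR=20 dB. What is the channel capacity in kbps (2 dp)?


Given: B = 4 kHz, SNR = 20 dB
SNR linear = 10^(20/10) = 100
1 + SNR = 101
log2(101) = 6.6582114828
C = 4 * 1000 * 6.6582114828 = 26632.8459 bps
C = 26.632846 kbps -> 26.63 kbps (2 dp)

26.63


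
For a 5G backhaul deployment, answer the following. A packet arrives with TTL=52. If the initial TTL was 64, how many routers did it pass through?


Given: initial TTL = 64, received TTL = 52
Hops = initial TTL - received TTL
Hops = 64 - 52 = 12

12


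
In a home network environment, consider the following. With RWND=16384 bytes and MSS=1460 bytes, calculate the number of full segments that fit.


Given: RWND = 16384 bytes, MSS = 1460 bytes
Full segments = floor(RWND / MSS)
Full segments = floor(16384 / 1460)
Full segments = floor(11.2219) = 11

11


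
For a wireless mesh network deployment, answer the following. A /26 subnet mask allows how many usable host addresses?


Given: subnet mask /26
Host bits = 32 - 26 = 6
Total addresses = 2^6 = 64
Usable hosts = 64 - 2 (network + broadcast) = 62

62


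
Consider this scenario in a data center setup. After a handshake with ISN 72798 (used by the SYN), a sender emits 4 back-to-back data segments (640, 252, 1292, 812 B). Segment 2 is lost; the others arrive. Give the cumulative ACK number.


SYN uses sequence number 72798; first data byte = ISN + 1 = 72799.
Segment 1: SEQ = 72799, len = 640 B, covers [72799, 73438]
Segment 2: SEQ = 73439, len = 252 B, covers [73439, 73690] [LOST]
Segment 3: SEQ = 73691, len = 1292 B, covers [73691, 74982]
Segment 4: SEQ = 74983, len = 812 B, covers [74983, 75794]
In-order data received: bytes [72799, 73438] (segments 1..1).
Segment 2 missing -> gap begins at byte 73439; later segments buffered out of order.
Cumulative ACK = next expected in-order byte = 72799 + 640 = 73439

73439


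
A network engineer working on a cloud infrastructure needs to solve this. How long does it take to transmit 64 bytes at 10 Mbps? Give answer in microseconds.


Given: packet = 64 bytes, bandwidth = 10 Mbps
Packet in bits = 64 * 8 = 512 bits
Bandwidth = 10 * 10^6 = 10000000 bps
Time = 512 / 10000000 seconds
Time in us = 512 * 10^6 / 10000000 = 51.2

51.2


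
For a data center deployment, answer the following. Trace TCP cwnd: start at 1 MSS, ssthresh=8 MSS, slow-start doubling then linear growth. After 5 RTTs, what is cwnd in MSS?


RTT 0: cwnd = 1 MSS (initial)
RTT 1: cwnd = 2 MSS (slow start, doubled)
RTT 2: cwnd = 4 MSS (slow start, doubled)
RTT 3: cwnd = 8 MSS (slow start, doubled)
RTT 4: cwnd = 9 MSS (congestion avoidance, +1)
RTT 5: cwnd = 10 MSS (congestion avoidance, +1)

10


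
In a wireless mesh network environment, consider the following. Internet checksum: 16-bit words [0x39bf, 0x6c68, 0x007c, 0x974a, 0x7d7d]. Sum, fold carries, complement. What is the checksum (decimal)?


Given words: [0x39bf, 0x6c68, 0x007c, 0x974a, 0x7d7d]
Step 1: Sum all words
Raw sum = 14783 + 27752 + 124 + 38730 + 32125 = 113514
Step 2: Fold carry: (47978 + 1) = 47979
One's complement = ~47979 & 0xFFFF = 17556

17556


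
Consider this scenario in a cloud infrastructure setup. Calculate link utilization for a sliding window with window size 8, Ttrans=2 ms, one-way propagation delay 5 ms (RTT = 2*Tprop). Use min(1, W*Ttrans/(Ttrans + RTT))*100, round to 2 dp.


Given: W = 8, Ttrans = 2 ms, RTT = 10 ms (= 2 * Tprop, Tprop = 5 ms)
Cycle time = Ttrans + RTT = 2 + 10 = 12 ms (first packet sent until its ACK returns)
W * Ttrans = 8 * 2 = 16 ms of sending per cycle
W * Ttrans / (Ttrans + RTT) = 16 / 12 = 1.333333
U = min(1, 1.333333) = 1.000000
U% = 100.00%

100.00


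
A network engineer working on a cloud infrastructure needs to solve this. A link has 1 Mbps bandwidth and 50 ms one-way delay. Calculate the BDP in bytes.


Given: bandwidth = 1 Mbps, delay = 50 ms
BDP in bits = 1 * 10^6 * 50 / 1000
BDP in bits = 50000
BDP in bytes = 50000 / 8 = 6250

6250


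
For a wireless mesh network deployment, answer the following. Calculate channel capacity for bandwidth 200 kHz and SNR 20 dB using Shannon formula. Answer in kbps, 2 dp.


Given: B = 200 kHz, SNR = 20 dB
SNR linear = 10^(20/10) = 100
1 + SNR = 101
log2(101) = 6.6582114828
C = 200 * 1000 * 6.6582114828 = 1331642.2966 bps
C = 1331.642297 kbps -> 1331.64 kbps (2 dp)

1331.64


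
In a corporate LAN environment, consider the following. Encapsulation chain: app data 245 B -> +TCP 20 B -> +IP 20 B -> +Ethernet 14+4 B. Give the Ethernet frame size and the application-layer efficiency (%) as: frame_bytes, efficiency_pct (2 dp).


TCP segment = 245 + 20 = 265 B
IP packet = 265 + 20 = 285 B
Ethernet frame = 285 + 14 + 4 = 303 B
Efficiency = app / frame = 245 / 303 = 0.808581 = 80.8581% -> 80.86% (2 dp)

303, 80.86


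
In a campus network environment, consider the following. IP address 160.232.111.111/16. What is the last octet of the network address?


Given: IP = 160.232.111.111, prefix = /16
Subnet mask = 255.255.0.0
Last octet of IP: 111
Last octet of mask: 0
Network last octet = 111 AND 0 = 0

0


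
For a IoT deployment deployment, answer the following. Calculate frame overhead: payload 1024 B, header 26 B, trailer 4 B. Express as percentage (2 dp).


Given: payload = 1024 B, header = 26 B, trailer = 4 B
Overhead bytes = header + trailer = 26 + 4 = 30
Total frame = payload + overhead = 1024 + 30 = 1054
Overhead % = 30 / 1054 * 100 = 2.8463% -> 2.85% (2 dp)

2.85


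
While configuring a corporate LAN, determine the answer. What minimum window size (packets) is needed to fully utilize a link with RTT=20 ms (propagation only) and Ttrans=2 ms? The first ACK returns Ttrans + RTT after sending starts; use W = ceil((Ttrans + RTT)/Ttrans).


Given: Ttrans = 2 ms, RTT = 20 ms (= 2 * Tprop, Tprop = 10 ms)
Time until first ACK returns = Ttrans + RTT = 2 + 20 = 22 ms
Need W * Ttrans >= Ttrans + RTT  ->  W >= (Ttrans + RTT) / Ttrans
(Ttrans + RTT) / Ttrans = 22 / 2 = 11
W_min = ceil(11) = 11

11


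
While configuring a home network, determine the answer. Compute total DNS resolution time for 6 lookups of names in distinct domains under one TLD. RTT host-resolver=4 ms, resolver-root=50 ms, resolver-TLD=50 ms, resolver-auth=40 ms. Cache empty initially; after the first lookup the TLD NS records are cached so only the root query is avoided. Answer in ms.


Lookup 1 (cold cache): local + root + TLD + auth = 4 + 50 + 50 + 40 = 144 ms
Lookups 2..6 (TLD NS cached -> skip root; new domain -> still ask TLD and auth): local + TLD + auth = 4 + 50 + 40 = 94 ms each
Remaining 5 lookups: 5 * 94 = 470 ms
Total = 144 + 470 = 614 ms

614


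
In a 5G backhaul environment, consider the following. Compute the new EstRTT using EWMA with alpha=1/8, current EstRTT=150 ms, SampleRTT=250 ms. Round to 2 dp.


Given: EstRTT = 150 ms, SampleRTT = 250 ms, alpha = 1/8
New EstRTT = (1 - alpha) * EstRTT + alpha * SampleRTT
(7/8) * 150 = 131.25
(1/8) * 250 = 31.25
New EstRTT = 131.25 + 31.25 = 162.5 ms -> 162.50 ms (2 dp)

162.50


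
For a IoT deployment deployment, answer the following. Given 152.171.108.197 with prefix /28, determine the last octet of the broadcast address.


Given: IP = 152.171.108.197, prefix = /28
Host bits = 32 - 28 = 4
Network last octet = 197 AND mask = 192
Host part size = 2^4 - 1 = 15
Broadcast last octet = 192 OR 15 = 207

207


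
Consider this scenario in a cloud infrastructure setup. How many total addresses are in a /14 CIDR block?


Given: CIDR prefix /14
Host bits = 32 - 14 = 18
Total addresses = 2^18 = 262144

262144


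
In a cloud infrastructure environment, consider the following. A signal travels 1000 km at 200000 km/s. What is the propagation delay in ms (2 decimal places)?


Given: distance = 1000 km, speed = 200000 km/s
Delay = distance / speed = 1000 / 200000 seconds
Delay in ms = 1000 * 1000 / 200000
Delay = 5.0000 ms
Rounded to 2 dp = 5.00 ms

5.00


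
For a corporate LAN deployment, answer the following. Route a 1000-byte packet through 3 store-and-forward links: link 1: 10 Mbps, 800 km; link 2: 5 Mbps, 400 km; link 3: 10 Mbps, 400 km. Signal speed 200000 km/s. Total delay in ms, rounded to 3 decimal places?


Packet = 1000 bytes = 8000 bits. Store-and-forward: sum (t_trans + t_prop) per link.
Link 1: t_trans = 8000/(10*10^6) s = 0.8000 ms; t_prop = 800/200000 s = 4.0000 ms; subtotal = 4.8000 ms
Link 2: t_trans = 8000/(5*10^6) s = 1.6000 ms; t_prop = 400/200000 s = 2.0000 ms; subtotal = 3.6000 ms
Link 3: t_trans = 8000/(10*10^6) s = 0.8000 ms; t_prop = 400/200000 s = 2.0000 ms; subtotal = 2.8000 ms
End-to-end = 4.8000 + 3.6000 + 2.8000 = 11.2000 ms -> 11.200 ms (3 dp)

11.200


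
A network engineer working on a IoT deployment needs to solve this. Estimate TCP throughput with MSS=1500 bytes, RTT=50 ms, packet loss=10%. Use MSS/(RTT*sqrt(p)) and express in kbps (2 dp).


Given: MSS = 1500 bytes, RTT = 50 ms, loss = 10%
RTT in seconds = 50 / 1000 = 0.05
Loss rate = 10% = 0.1
sqrt(loss) = sqrt(0.1) = 0.316227766017
Throughput (bytes/s) = 1500 / (0.05 * 0.316227766017) = 94868.3298
Throughput (kbps) = 94868.3298 * 8 / 1000 = 758.946638 -> 758.95 kbps (2 dp)

758.95


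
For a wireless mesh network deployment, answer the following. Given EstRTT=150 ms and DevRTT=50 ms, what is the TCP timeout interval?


Given: EstRTT = 150 ms, DevRTT = 50 ms
Timeout = EstRTT + 4 * DevRTT
4 * DevRTT = 4 * 50 = 200
Timeout = 150 + 200 = 350 ms

350


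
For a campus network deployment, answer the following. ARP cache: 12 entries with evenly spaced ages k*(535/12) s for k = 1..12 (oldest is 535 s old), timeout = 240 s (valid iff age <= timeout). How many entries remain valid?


Ages are k * 535/12 s for k = 1..12 (spacing = 44.5833 s).
Entry k is valid iff k * 535/12 <= 240 iff k <= 12 * 240 / 535 = 5.3832
n_valid = floor(5.3832) = 5
(n_stale = 12 - 5 = 7)

5


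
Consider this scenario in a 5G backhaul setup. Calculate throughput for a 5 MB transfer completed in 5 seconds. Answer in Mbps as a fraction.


Given: file = 5 MB, time = 5 s
File in Mb = 5 * 8 = 40 Mb
Throughput = 40 / 5 Mbps
Throughput = 8 Mbps

8


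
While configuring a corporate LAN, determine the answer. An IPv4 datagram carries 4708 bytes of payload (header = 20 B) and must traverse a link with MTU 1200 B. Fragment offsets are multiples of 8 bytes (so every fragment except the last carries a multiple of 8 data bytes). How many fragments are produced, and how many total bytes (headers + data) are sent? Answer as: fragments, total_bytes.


Max data per non-final fragment = floor((MTU - header)/8)*8 = floor((1200 - 20)/8)*8 = floor(1180/8)*8 = 1176 B
Final fragment needs no 8-byte alignment: it can carry up to MTU - header = 1180 B
Non-final fragments needed = ceil((payload - 1180) / 1176) = ceil(3528/1176) = ceil(3.0000) = 3
Number of fragments = 3 + 1 = 4
Fragment sizes (data): 3 * 1176 B + 1180 B (last, 1180 <= 1180 OK)
Total bytes sent = payload + n_frags * header = 4708 + 4*20 = 4708 + 80 = 4788 B

4, 4788


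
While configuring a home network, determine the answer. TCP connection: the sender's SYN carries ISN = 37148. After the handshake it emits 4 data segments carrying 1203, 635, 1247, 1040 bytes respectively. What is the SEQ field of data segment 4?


The SYN occupies sequence number ISN = 37148, so the first data byte is ISN + 1 = 37149.
SEQ of data segment i = (ISN + 1) + sum of payload sizes of segments 1..i-1.
Segment 1: SEQ = 37149, payload = 1203 bytes
Segment 2: SEQ = 38352, payload = 635 bytes
Segment 3: SEQ = 38987, payload = 1247 bytes
Segment 4: SEQ = 40234, payload = 1040 bytes
SEQ of segment 4 = 37149 + 1203 + 635 + 1247 = 40234

40234


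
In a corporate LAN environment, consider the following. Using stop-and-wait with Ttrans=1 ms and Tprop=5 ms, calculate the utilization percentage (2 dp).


Given: Ttrans = 1 ms, Tprop = 5 ms
RTT = 2 * Tprop = 2 * 5 = 10 ms
U = Ttrans / (Ttrans + RTT)
U = 1 / (1 + 10)
U = 1 / 11 = 0.090909
U% = 9.09%

9.09


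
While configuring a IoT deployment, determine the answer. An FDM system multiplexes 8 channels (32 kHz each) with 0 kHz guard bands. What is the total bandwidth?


Given: 8 channels, 32 kHz each, guard = 0 kHz
Channel bandwidth = 8 * 32 = 256 kHz
Guard bands = 7 gaps * 0 kHz = 0 kHz
Total = 256 + 0 = 256 kHz

256


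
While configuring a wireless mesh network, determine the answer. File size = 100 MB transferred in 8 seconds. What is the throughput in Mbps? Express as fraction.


Given: file = 100 MB, time = 8 s
File in Mb = 100 * 8 = 800 Mb
Throughput = 800 / 8 Mbps
Throughput = 100 Mbps

100


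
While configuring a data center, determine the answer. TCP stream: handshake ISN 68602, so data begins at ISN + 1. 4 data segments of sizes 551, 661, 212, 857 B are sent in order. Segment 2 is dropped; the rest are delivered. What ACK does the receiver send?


SYN uses sequence number 68602; first data byte = ISN + 1 = 68603.
Segment 1: SEQ = 68603, len = 551 B, covers [68603, 69153]
Segment 2: SEQ = 69154, len = 661 B, covers [69154, 69814] [LOST]
Segment 3: SEQ = 69815, len = 212 B, covers [69815, 70026]
Segment 4: SEQ = 70027, len = 857 B, covers [70027, 70883]
In-order data received: bytes [68603, 69153] (segments 1..1).
Segment 2 missing -> gap begins at byte 69154; later segments buffered out of order.
Cumulative ACK = next expected in-order byte = 68603 + 551 = 69154

69154


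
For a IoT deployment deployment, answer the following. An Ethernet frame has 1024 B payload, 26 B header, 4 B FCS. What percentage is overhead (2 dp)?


Given: payload = 1024 B, header = 26 B, trailer = 4 B
Overhead bytes = header + trailer = 26 + 4 = 30
Total frame = payload + overhead = 1024 + 30 = 1054
Overhead % = 30 / 1054 * 100 = 2.8463% -> 2.85% (2 dp)

2.85


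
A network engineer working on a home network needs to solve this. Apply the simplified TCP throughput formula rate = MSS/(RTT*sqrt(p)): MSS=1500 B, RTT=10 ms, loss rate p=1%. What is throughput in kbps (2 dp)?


Given: MSS = 1500 bytes, RTT = 10 ms, loss = 1%
RTT in seconds = 10 / 1000 = 0.01
Loss rate = 1% = 0.01
sqrt(loss) = sqrt(0.01) = 0.1
Throughput (bytes/s) = 1500 / (0.01 * 0.1) = 1500000.0000
Throughput (kbps) = 1500000.0000 * 8 / 1000 = 12000.000000 -> 12000.00 kbps (2 dp)

12000.00
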